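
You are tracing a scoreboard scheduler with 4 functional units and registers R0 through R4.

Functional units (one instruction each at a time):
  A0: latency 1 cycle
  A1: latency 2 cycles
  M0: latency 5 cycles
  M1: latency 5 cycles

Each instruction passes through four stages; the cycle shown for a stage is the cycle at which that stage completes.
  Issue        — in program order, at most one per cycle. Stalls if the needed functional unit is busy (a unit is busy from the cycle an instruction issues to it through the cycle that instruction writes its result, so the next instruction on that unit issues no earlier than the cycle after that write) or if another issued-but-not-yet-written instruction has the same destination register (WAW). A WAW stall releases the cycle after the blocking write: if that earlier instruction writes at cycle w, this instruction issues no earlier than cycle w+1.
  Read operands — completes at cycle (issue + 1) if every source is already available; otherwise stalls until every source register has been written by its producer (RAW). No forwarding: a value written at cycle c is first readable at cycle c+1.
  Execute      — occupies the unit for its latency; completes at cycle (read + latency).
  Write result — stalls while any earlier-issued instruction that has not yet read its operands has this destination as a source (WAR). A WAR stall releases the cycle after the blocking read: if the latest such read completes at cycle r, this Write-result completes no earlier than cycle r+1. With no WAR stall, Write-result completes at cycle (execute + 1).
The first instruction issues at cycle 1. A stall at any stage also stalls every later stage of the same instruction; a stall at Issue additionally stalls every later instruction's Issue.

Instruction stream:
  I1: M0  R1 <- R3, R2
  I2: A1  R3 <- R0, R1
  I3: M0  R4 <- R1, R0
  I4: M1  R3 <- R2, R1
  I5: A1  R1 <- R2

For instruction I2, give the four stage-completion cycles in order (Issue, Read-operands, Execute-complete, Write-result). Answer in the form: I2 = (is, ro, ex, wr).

I2 = (2, 9, 11, 12)

c1: issue I1 (M0)
c2: I1 read-ops, issue I2 (A1)
c7: I1 finished on M0
c8: I1→R1
c9: I2 read-ops, issue I3 (M0)
c10: I3 read-ops
c11: I2 finished on A1
c12: I2→R3
c13: issue I4 (M1)
c14: I4 read-ops, issue I5 (A1)
c15: I3 finished on M0, I5 read-ops
c16: I3→R4
c17: I5 finished on A1
c18: I5→R1
c19: I4 finished on M1
c20: I4→R3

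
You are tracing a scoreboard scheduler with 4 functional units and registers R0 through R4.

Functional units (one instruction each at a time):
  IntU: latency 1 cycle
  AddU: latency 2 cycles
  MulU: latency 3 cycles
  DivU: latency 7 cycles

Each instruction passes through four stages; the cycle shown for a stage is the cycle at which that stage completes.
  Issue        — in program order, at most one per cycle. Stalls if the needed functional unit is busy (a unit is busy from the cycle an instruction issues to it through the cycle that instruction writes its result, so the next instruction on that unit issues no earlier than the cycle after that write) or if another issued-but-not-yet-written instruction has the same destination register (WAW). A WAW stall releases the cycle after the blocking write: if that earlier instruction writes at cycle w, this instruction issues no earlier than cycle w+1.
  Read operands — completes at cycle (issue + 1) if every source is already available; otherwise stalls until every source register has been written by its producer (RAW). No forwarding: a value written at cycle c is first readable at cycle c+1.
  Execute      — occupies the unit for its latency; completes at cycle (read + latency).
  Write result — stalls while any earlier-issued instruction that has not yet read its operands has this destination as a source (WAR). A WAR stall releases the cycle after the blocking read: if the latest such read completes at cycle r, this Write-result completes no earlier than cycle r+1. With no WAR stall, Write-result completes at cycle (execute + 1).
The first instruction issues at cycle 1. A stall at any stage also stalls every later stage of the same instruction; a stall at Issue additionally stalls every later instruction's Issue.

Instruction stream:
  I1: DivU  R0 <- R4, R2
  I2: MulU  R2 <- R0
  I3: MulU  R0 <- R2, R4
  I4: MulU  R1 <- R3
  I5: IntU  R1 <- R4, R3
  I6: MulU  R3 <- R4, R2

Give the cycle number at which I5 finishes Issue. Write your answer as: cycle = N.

cycle = 28

t=1  I1 dispatched to DivU
t=2  I1 operands ready | I2 dispatched to MulU
t=9  I1 complete
t=10  R0←I1
t=11  I2 operands ready
t=14  I2 complete
t=15  R2←I2
t=16  I3 dispatched to MulU
t=17  I3 operands ready
t=20  I3 complete
t=21  R0←I3
t=22  I4 dispatched to MulU
t=23  I4 operands ready
t=26  I4 complete
t=27  R1←I4
t=28  I5 dispatched to IntU
t=29  I5 operands ready | I6 dispatched to MulU
t=30  I5 complete | I6 operands ready
t=31  R1←I5
t=33  I6 complete
t=34  R3←I6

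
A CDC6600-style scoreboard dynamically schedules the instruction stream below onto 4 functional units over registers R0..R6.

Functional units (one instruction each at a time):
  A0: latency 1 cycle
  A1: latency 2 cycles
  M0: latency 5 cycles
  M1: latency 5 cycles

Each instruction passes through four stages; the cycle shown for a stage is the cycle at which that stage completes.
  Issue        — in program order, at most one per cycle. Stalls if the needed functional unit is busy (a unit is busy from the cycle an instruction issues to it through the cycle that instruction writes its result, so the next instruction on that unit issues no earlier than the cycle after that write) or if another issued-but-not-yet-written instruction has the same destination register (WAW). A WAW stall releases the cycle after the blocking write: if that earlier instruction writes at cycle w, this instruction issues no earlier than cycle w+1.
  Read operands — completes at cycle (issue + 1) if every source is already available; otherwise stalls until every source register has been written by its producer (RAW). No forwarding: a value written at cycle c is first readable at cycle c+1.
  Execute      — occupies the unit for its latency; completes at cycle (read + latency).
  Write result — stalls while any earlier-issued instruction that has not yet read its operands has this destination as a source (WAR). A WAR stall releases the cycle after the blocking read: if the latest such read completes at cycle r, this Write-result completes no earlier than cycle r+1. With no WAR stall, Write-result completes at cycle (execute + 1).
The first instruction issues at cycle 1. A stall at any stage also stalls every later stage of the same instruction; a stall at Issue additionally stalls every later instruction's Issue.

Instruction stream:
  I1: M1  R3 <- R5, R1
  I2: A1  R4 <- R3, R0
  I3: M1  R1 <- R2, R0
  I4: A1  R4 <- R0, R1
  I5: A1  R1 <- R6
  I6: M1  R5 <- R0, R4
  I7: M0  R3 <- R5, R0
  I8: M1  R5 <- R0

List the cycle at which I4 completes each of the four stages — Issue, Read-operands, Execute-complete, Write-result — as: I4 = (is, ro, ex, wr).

I4 = (13, 17, 19, 20)

[I1] 1/2/7/8
[I2] 2/9/11/12  (RAW R3: wait I1 write@8)
[I3] 9/10/15/16  (struct: M1 busy until I1 writes@8)
[I4] 13/17/19/20  (struct: A1 busy until I2 writes@12; RAW R1: wait I3 write@16)
[I5] 21/22/24/25  (struct: A1 busy until I4 writes@20)
[I6] 22/23/28/29
[I7] 23/30/35/36  (RAW R5: wait I6 write@29)
[I8] 30/31/36/37  (struct: M1 busy until I6 writes@29)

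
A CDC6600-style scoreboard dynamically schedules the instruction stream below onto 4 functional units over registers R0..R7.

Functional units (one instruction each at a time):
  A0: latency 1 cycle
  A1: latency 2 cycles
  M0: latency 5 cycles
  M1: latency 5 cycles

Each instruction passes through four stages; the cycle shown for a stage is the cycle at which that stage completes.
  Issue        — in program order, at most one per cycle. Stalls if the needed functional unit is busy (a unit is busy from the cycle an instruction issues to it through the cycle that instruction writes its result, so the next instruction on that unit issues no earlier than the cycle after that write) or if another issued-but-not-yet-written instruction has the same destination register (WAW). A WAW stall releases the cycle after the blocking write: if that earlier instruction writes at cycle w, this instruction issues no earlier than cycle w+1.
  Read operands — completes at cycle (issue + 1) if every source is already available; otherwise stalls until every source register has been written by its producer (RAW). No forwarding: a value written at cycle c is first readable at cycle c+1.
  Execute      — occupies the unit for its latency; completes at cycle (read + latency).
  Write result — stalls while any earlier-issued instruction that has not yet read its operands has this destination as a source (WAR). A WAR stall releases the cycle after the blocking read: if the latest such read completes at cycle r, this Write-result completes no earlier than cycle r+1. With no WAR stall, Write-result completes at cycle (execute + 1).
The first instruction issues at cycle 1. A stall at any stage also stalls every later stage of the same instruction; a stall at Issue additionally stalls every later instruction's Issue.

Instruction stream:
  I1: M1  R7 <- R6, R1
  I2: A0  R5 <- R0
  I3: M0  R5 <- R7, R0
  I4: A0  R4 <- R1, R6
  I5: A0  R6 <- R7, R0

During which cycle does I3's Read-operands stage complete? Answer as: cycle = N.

cycle = 9

t=1  I1 dispatched to M1
t=2  I1 operands ready; I2 dispatched to A0
t=3  I2 operands ready
t=4  I2 complete
t=5  R5←I2
t=6  I3 dispatched to M0
t=7  I1 complete; I4 dispatched to A0
t=8  R7←I1; I4 operands ready
t=9  I3 operands ready; I4 complete
t=10  R4←I4
t=11  I5 dispatched to A0
t=12  I5 operands ready
t=13  I5 complete
t=14  I3 complete; R6←I5
t=15  R5←I3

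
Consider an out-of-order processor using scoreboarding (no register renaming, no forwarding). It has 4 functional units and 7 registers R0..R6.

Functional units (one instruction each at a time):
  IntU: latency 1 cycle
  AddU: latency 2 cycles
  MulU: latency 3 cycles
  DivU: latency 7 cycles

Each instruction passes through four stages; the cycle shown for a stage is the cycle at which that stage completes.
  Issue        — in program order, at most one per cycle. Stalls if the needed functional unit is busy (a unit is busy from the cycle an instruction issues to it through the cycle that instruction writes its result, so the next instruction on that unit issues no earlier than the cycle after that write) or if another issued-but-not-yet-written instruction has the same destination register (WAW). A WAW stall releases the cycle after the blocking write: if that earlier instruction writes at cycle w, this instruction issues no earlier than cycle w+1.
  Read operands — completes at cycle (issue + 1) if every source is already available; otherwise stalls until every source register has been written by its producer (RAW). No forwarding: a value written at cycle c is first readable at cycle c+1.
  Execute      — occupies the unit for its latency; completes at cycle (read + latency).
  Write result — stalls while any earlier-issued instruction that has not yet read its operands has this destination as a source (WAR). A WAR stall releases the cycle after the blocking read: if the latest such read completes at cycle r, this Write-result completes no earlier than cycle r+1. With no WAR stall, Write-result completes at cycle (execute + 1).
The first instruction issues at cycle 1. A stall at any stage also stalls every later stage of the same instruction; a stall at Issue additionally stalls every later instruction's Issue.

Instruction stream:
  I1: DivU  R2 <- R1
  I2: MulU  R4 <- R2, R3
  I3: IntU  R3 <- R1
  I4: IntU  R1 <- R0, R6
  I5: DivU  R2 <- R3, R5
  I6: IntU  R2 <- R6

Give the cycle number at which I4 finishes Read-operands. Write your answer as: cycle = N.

cycle = 14

I1  is:1  ro:2  ex:9  wr:10
I2  is:2  ro:11  ex:14  wr:15  — RAW R2: wait I1 write@10
I3  is:3  ro:4  ex:5  wr:12  — WAR R3: wait I2 read@11
I4  is:13  ro:14  ex:15  wr:16  — struct: IntU busy until I3 writes@12
I5  is:14  ro:15  ex:22  wr:23
I6  is:24  ro:25  ex:26  wr:27  — WAW R2: wait I5 write@23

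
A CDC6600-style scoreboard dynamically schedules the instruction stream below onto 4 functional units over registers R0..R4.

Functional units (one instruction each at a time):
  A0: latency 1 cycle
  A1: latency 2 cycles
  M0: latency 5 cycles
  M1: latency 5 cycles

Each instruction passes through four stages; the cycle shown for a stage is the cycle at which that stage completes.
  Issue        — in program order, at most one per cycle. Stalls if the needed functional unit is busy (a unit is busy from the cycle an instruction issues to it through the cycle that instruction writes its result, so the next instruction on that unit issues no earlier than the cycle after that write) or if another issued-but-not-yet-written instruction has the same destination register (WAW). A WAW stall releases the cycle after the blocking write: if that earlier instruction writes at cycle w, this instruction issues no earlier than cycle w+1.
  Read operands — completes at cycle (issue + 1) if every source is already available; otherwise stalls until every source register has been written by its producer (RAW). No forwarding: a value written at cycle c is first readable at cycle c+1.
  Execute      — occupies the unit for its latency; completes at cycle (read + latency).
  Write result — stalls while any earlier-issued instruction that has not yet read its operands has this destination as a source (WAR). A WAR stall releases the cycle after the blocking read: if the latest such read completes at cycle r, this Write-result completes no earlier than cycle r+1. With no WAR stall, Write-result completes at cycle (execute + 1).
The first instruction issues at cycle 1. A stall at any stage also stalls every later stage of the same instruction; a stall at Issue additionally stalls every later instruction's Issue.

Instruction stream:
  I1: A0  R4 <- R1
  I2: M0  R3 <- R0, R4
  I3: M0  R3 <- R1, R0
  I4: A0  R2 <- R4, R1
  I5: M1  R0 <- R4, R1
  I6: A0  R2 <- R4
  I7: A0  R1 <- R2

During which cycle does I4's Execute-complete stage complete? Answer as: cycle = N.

cycle = 15

[I1] 1/2/3/4
[I2] 2/5/10/11  (RAW R4: wait I1 write@4)
[I3] 12/13/18/19  (struct: M0 busy until I2 writes@11)
[I4] 13/14/15/16
[I5] 14/15/20/21
[I6] 17/18/19/20  (struct: A0 busy until I4 writes@16)
[I7] 21/22/23/24  (struct: A0 busy until I6 writes@20)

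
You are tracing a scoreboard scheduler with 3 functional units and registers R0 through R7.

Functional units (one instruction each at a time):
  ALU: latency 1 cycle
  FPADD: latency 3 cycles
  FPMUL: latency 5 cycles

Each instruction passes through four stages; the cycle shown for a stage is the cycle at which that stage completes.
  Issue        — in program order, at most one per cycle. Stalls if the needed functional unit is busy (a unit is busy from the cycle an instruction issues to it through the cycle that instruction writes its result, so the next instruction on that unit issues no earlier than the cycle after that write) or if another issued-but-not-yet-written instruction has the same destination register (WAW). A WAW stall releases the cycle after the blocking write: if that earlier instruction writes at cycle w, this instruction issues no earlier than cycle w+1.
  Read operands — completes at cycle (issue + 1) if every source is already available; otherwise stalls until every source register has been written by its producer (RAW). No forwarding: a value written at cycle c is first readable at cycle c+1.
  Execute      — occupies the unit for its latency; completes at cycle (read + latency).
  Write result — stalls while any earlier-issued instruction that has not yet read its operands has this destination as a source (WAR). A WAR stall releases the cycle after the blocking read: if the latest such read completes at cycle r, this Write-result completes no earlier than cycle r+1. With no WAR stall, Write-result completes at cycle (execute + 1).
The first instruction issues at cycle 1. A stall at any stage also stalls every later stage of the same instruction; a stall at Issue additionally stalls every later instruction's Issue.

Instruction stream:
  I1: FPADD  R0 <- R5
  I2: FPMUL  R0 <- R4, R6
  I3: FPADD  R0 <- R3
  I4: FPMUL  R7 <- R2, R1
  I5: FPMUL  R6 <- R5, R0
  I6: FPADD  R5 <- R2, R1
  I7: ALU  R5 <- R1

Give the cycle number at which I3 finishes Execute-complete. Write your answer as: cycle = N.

I1: IS=1 RO=2 EX=5 WR=6
I2: IS=7 RO=8 EX=13 WR=14  [WAW R0: wait I1 write@6]
I3: IS=15 RO=16 EX=19 WR=20  [WAW R0: wait I2 write@14]
I4: IS=16 RO=17 EX=22 WR=23
I5: IS=24 RO=25 EX=30 WR=31  [struct: FPMUL busy until I4 writes@23]
I6: IS=25 RO=26 EX=29 WR=30
I7: IS=31 RO=32 EX=33 WR=34  [WAW R5: wait I6 write@30]

cycle = 19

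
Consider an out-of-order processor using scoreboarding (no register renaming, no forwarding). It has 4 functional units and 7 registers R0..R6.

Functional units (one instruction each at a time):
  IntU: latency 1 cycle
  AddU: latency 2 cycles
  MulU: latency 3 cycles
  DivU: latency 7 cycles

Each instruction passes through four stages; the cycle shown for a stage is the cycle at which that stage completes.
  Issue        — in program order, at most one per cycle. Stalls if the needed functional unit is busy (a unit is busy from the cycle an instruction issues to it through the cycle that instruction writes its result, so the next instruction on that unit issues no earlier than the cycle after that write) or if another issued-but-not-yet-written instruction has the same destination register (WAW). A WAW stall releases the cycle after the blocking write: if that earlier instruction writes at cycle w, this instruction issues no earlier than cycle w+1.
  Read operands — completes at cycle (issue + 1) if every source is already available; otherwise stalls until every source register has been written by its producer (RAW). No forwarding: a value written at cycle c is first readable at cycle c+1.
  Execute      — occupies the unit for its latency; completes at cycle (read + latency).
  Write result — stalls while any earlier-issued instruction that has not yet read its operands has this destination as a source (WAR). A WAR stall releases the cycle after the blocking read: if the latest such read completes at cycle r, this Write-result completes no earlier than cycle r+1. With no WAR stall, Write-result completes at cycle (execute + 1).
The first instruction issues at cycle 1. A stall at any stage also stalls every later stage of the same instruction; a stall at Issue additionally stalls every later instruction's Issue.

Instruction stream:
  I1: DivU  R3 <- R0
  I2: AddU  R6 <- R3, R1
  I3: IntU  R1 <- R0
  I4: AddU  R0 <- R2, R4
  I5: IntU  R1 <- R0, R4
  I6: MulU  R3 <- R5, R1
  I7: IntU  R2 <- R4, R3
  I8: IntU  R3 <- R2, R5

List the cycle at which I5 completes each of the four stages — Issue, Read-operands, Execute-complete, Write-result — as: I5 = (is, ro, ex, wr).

1) issue 1, read 2, done 9, write 10
2) issue 2, read 11, done 13, write 14  <RAW R3: wait I1 write@10>
3) issue 3, read 4, done 5, write 12  <WAR R1: wait I2 read@11>
4) issue 15, read 16, done 18, write 19  <struct: AddU busy until I2 writes@14>
5) issue 16, read 20, done 21, write 22  <RAW R0: wait I4 write@19>
6) issue 17, read 23, done 26, write 27  <RAW R1: wait I5 write@22>
7) issue 23, read 28, done 29, write 30  <struct: IntU busy until I5 writes@22 / RAW R3: wait I6 write@27>
8) issue 31, read 32, done 33, write 34  <struct: IntU busy until I7 writes@30>

I5 = (16, 20, 21, 22)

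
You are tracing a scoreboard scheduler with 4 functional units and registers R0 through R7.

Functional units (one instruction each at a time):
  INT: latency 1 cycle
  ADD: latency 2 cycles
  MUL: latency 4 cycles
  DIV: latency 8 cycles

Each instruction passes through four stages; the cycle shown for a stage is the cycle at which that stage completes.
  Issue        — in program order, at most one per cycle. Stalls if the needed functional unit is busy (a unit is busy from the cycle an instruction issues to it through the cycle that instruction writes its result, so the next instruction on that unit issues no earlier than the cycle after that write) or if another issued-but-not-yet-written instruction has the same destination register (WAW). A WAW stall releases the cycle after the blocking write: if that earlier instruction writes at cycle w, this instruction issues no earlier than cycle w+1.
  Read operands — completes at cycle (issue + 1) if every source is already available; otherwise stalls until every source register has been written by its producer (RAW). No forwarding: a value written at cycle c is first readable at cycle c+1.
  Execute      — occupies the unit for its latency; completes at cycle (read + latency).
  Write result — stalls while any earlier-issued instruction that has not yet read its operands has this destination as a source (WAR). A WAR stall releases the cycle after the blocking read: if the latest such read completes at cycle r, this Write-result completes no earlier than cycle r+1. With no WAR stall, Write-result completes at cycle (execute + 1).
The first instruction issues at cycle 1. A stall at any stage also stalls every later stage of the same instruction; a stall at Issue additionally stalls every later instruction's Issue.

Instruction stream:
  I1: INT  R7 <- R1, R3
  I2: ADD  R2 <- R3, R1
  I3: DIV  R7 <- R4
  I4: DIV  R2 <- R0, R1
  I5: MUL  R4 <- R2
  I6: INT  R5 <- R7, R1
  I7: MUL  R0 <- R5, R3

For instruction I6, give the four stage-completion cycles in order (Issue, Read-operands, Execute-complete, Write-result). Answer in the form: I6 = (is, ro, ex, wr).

I1  is:1  ro:2  ex:3  wr:4
I2  is:2  ro:3  ex:5  wr:6
I3  is:5  ro:6  ex:14  wr:15  — WAW R7: wait I1 write@4
I4  is:16  ro:17  ex:25  wr:26  — struct: DIV busy until I3 writes@15
I5  is:17  ro:27  ex:31  wr:32  — RAW R2: wait I4 write@26
I6  is:18  ro:19  ex:20  wr:21
I7  is:33  ro:34  ex:38  wr:39  — struct: MUL busy until I5 writes@32

I6 = (18, 19, 20, 21)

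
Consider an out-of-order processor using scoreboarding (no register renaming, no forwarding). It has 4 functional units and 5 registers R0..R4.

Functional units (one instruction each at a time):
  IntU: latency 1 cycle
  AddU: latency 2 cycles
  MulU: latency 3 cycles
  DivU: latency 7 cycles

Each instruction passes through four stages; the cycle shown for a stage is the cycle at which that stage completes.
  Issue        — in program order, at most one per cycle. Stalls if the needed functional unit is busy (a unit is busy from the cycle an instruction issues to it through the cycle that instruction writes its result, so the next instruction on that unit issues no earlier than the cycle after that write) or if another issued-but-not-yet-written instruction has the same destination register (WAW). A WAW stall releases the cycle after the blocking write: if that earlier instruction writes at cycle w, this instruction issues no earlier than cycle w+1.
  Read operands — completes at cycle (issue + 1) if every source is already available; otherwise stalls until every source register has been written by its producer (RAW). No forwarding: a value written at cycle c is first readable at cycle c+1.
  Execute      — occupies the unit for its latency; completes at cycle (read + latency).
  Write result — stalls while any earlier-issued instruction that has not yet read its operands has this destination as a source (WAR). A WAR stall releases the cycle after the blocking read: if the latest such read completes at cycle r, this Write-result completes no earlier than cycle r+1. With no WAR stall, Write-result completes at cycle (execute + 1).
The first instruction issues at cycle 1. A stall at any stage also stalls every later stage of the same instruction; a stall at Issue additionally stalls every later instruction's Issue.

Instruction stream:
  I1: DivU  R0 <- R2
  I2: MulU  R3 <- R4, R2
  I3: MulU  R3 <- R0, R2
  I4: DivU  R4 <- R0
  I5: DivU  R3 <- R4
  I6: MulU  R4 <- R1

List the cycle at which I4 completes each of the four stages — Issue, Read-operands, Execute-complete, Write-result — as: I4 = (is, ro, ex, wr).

[1] issue I1 (DivU)
[2] I1 read-ops · issue I2 (MulU)
[3] I2 read-ops
[6] I2 finished on MulU
[7] I2→R3
[8] issue I3 (MulU)
[9] I1 finished on DivU
[10] I1→R0
[11] I3 read-ops · issue I4 (DivU)
[12] I4 read-ops
[14] I3 finished on MulU
[15] I3→R3
[19] I4 finished on DivU
[20] I4→R4
[21] issue I5 (DivU)
[22] I5 read-ops · issue I6 (MulU)
[23] I6 read-ops
[26] I6 finished on MulU
[27] I6→R4
[29] I5 finished on DivU
[30] I5→R3

I4 = (11, 12, 19, 20)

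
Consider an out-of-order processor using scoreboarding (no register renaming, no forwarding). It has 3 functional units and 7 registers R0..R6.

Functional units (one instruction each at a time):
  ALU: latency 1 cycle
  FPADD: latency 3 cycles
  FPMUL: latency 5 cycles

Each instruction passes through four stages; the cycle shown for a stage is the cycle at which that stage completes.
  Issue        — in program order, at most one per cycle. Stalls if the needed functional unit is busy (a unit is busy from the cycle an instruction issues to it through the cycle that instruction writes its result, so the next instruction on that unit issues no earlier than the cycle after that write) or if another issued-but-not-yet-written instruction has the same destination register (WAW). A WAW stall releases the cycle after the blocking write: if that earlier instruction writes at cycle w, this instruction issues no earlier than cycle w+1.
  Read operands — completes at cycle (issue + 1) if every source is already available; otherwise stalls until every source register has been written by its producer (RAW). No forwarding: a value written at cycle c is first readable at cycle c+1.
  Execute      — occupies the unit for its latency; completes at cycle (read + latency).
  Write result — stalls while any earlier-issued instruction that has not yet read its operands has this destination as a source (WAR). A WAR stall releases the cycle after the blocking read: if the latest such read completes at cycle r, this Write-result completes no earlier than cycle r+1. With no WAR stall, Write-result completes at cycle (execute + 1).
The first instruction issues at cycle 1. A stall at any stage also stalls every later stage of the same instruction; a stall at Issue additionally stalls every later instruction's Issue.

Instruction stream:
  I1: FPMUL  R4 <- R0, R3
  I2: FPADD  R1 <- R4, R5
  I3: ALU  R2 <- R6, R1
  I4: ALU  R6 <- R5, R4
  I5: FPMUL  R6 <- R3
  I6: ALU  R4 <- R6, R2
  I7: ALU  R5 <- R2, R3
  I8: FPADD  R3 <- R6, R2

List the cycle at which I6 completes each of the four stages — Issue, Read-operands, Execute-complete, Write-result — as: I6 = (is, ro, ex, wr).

cycle 1: I1 issues→FPMUL
cycle 2: I1 reads, I2 issues→FPADD
cycle 3: I3 issues→ALU
cycle 7: I1 exec-done
cycle 8: I1 writes R4
cycle 9: I2 reads
cycle 12: I2 exec-done
cycle 13: I2 writes R1
cycle 14: I3 reads
cycle 15: I3 exec-done
cycle 16: I3 writes R2
cycle 17: I4 issues→ALU
cycle 18: I4 reads
cycle 19: I4 exec-done
cycle 20: I4 writes R6
cycle 21: I5 issues→FPMUL
cycle 22: I5 reads, I6 issues→ALU
cycle 27: I5 exec-done
cycle 28: I5 writes R6
cycle 29: I6 reads
cycle 30: I6 exec-done
cycle 31: I6 writes R4
cycle 32: I7 issues→ALU
cycle 33: I7 reads, I8 issues→FPADD
cycle 34: I7 exec-done, I8 reads
cycle 35: I7 writes R5
cycle 37: I8 exec-done
cycle 38: I8 writes R3

I6 = (22, 29, 30, 31)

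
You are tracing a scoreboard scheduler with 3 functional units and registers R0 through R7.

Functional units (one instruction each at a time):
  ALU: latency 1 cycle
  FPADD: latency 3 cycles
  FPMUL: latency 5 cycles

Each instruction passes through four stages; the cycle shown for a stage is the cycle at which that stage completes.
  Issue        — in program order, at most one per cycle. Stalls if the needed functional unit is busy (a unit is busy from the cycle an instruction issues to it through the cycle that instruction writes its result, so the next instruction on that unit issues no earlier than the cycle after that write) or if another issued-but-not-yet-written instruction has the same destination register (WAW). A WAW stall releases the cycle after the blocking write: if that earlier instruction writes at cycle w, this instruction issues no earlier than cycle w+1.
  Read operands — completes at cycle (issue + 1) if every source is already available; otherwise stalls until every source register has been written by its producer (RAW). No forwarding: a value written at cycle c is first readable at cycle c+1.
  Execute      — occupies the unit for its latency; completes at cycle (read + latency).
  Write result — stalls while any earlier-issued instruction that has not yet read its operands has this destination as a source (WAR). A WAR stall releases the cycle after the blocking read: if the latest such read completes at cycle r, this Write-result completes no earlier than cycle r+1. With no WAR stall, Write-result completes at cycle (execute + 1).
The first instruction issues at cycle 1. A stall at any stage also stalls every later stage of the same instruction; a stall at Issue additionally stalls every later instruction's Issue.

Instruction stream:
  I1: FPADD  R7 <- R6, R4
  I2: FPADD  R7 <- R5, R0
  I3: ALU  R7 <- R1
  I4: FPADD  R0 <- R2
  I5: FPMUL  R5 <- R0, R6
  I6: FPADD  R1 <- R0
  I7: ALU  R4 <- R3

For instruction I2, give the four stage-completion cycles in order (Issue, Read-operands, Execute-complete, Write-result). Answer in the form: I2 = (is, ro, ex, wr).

I2 = (7, 8, 11, 12)

c1: I1 issues→FPADD
c2: I1 reads
c5: I1 exec-done
c6: I1 writes R7
c7: I2 issues→FPADD
c8: I2 reads
c11: I2 exec-done
c12: I2 writes R7
c13: I3 issues→ALU
c14: I3 reads, I4 issues→FPADD
c15: I3 exec-done, I4 reads, I5 issues→FPMUL
c16: I3 writes R7
c18: I4 exec-done
c19: I4 writes R0
c20: I5 reads, I6 issues→FPADD
c21: I6 reads, I7 issues→ALU
c22: I7 reads
c23: I7 exec-done
c24: I6 exec-done, I7 writes R4
c25: I5 exec-done, I6 writes R1
c26: I5 writes R5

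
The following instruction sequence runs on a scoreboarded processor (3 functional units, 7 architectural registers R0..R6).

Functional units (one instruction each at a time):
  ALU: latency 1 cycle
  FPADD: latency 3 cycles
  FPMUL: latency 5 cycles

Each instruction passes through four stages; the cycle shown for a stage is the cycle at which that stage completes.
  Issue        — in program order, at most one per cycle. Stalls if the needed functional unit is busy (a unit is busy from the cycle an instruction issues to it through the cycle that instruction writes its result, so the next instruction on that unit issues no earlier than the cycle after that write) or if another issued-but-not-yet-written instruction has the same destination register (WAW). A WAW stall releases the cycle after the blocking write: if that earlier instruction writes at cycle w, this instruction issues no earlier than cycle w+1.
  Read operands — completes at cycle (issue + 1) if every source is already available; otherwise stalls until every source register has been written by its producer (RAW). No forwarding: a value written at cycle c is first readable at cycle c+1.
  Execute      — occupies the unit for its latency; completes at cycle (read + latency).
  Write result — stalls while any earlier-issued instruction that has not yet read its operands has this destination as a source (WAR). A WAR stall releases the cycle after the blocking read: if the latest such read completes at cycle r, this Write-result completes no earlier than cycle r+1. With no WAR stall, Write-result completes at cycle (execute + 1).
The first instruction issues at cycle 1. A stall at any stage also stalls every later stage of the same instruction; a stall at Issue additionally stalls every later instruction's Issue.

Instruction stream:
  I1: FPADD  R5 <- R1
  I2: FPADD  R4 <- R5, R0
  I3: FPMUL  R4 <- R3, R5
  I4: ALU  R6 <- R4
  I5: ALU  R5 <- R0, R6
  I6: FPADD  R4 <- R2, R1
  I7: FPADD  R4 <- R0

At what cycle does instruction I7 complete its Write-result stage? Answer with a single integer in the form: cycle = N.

I1  is:1  ro:2  ex:5  wr:6
I2  is:7  ro:8  ex:11  wr:12  — struct: FPADD busy until I1 writes@6
I3  is:13  ro:14  ex:19  wr:20  — WAW R4: wait I2 write@12
I4  is:14  ro:21  ex:22  wr:23  — RAW R4: wait I3 write@20
I5  is:24  ro:25  ex:26  wr:27  — struct: ALU busy until I4 writes@23
I6  is:25  ro:26  ex:29  wr:30
I7  is:31  ro:32  ex:35  wr:36  — struct: FPADD busy until I6 writes@30

cycle = 36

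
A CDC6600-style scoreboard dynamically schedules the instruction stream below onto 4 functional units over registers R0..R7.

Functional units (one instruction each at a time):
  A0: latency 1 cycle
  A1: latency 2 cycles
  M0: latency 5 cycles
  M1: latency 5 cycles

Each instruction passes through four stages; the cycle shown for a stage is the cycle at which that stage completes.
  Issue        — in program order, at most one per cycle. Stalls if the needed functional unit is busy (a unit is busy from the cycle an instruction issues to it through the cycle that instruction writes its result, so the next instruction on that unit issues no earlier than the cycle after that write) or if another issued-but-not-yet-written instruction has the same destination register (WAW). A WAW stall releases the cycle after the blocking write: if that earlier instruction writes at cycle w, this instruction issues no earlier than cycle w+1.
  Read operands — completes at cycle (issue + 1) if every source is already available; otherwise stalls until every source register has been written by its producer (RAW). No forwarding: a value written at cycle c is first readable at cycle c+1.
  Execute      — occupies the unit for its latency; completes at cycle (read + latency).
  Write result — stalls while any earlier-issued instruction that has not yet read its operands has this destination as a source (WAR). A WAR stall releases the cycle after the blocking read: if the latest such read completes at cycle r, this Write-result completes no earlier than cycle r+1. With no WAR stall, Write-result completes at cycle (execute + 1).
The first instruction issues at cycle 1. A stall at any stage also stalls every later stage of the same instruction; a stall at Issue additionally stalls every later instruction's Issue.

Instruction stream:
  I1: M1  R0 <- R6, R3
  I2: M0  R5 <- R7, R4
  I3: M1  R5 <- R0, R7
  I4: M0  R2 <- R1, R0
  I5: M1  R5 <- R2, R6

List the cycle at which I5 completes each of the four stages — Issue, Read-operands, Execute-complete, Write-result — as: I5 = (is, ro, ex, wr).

I5 = (18, 19, 24, 25)

cycle 1: I1 dispatched to M1
cycle 2: I1 operands ready, I2 dispatched to M0
cycle 3: I2 operands ready
cycle 7: I1 complete
cycle 8: R0←I1, I2 complete
cycle 9: R5←I2
cycle 10: I3 dispatched to M1
cycle 11: I3 operands ready, I4 dispatched to M0
cycle 12: I4 operands ready
cycle 16: I3 complete
cycle 17: R5←I3, I4 complete
cycle 18: R2←I4, I5 dispatched to M1
cycle 19: I5 operands ready
cycle 24: I5 complete
cycle 25: R5←I5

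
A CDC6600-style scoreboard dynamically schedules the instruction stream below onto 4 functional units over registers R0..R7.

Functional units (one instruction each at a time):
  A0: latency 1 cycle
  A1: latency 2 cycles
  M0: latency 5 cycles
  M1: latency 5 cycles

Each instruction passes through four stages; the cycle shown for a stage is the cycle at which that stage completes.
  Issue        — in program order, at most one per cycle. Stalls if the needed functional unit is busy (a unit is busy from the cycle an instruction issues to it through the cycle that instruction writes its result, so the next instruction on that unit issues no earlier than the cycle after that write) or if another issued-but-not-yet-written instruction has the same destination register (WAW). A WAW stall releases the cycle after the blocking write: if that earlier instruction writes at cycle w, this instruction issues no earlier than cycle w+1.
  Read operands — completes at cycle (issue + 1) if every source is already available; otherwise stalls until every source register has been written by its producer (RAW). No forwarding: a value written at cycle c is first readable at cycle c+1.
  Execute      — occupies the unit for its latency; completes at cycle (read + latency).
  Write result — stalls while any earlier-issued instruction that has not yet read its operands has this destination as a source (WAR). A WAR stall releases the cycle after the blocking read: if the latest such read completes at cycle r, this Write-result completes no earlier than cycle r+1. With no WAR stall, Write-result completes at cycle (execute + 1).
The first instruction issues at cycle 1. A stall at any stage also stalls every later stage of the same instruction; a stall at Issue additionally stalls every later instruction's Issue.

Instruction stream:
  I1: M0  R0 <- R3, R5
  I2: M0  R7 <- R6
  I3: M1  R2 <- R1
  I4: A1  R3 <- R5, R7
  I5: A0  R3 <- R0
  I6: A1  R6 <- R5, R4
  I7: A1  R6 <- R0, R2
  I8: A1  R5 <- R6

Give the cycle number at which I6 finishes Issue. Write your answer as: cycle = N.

I1: IS=1 RO=2 EX=7 WR=8
I2: IS=9 RO=10 EX=15 WR=16  [struct: M0 busy until I1 writes@8]
I3: IS=10 RO=11 EX=16 WR=17
I4: IS=11 RO=17 EX=19 WR=20  [RAW R7: wait I2 write@16]
I5: IS=21 RO=22 EX=23 WR=24  [WAW R3: wait I4 write@20]
I6: IS=22 RO=23 EX=25 WR=26
I7: IS=27 RO=28 EX=30 WR=31  [struct: A1 busy until I6 writes@26]
I8: IS=32 RO=33 EX=35 WR=36  [struct: A1 busy until I7 writes@31]

cycle = 22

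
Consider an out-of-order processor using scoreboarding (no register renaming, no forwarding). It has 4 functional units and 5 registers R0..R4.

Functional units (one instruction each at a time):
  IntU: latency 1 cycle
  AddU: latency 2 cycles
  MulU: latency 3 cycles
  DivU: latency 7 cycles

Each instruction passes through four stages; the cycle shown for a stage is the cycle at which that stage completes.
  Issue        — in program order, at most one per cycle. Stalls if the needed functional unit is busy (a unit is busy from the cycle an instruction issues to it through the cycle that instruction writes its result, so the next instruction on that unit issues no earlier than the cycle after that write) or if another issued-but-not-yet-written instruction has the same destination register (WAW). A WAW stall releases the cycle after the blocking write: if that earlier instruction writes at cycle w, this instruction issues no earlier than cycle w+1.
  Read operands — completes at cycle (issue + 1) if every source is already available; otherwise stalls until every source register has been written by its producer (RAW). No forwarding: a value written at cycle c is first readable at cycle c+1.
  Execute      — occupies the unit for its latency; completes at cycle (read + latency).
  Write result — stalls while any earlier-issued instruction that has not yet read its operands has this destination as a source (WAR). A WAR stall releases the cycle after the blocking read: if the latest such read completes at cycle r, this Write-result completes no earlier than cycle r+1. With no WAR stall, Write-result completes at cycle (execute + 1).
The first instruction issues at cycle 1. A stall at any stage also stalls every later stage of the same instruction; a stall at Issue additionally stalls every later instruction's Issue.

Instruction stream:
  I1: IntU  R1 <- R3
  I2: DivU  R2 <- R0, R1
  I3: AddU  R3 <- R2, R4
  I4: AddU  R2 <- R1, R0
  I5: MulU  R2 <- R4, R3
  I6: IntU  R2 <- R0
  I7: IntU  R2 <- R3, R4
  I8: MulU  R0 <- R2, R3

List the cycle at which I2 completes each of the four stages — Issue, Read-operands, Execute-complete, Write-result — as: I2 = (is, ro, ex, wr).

1) issue 1, read 2, done 3, write 4
2) issue 2, read 5, done 12, write 13  <RAW R1: wait I1 write@4>
3) issue 3, read 14, done 16, write 17  <RAW R2: wait I2 write@13>
4) issue 18, read 19, done 21, write 22  <struct: AddU busy until I3 writes@17>
5) issue 23, read 24, done 27, write 28  <WAW R2: wait I4 write@22>
6) issue 29, read 30, done 31, write 32  <WAW R2: wait I5 write@28>
7) issue 33, read 34, done 35, write 36  <struct: IntU busy until I6 writes@32>
8) issue 34, read 37, done 40, write 41  <RAW R2: wait I7 write@36>

I2 = (2, 5, 12, 13)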